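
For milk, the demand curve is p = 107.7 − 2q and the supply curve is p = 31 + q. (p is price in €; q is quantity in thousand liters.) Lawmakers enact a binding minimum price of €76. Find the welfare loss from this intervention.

€141.62 thousand

Competitive equilibrium: 107.7 − 2q = 31 + q → q* = 25.5667, p* = 56.5667.
At the floor p = 76, quantity demanded = (107.7 − 76)/2 = 15.85.
Sellers' marginal cost at q' = 15.85: 31 + 1·15.85 = 46.85.
Δq = 25.5667 − 15.85 = 9.7167; wedge = 76 − 46.85 = 29.15.
DWL = ½ × 9.7167 × 29.15 = €141.62 thousand.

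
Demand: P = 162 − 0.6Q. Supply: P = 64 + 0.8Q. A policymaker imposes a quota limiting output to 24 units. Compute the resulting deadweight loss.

Competitive equilibrium: 162 − 0.6Q = 64 + 0.8Q → Q* = 70, P* = 120.
At Q = 24: demand price = 162 − 0.6·24 = 147.6; supply price = 64 + 0.8·24 = 83.2.
ΔQ = 70 − 24 = 46; wedge = 147.6 − 83.2 = 64.4.
Deadweight loss = ½ × 46 × 64.4 = 1481.20.

1481.20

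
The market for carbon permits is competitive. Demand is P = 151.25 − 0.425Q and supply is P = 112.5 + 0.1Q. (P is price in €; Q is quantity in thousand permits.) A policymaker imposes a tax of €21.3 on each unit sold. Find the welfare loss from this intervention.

Competitive equilibrium: 151.25 − 0.425Q = 112.5 + 0.1Q → Q* = 73.8095, P* = 119.881.
With the tax, the buyer price exceeds the seller price by 21.3: (151.25 − 0.425Q) − (112.5 + 0.1Q) = 21.3 → Q' = 33.2381.
ΔQ = 73.8095 − 33.2381 = 40.5714; the wedge equals the tax, 21.3.
DWL = ½ × 40.5714 × 21.3 = €432.09 thousand.

€432.09 thousand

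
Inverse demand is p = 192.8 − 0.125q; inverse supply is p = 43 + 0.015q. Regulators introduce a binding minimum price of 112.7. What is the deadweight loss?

12894.88

Competitive equilibrium: 192.8 − 0.125q = 43 + 0.015q → q* = 1070, p* = 59.05.
At the floor p = 112.7, quantity demanded = (192.8 − 112.7)/0.125 = 640.8.
Sellers' marginal cost at q' = 640.8: 43 + 0.015·640.8 = 52.612.
Δq = 1070 − 640.8 = 429.2; wedge = 112.7 − 52.612 = 60.088.
Deadweight loss = ½ × 429.2 × 60.088 = 12894.88.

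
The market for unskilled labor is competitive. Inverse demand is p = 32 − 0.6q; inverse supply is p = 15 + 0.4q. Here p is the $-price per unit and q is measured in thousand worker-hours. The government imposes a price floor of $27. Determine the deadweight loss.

$37.56 thousand

Competitive equilibrium: 32 − 0.6q = 15 + 0.4q → q* = 17, p* = 21.8.
At the floor p = 27, quantity demanded = (32 − 27)/0.6 = 8.3333.
Sellers' marginal cost at q' = 8.3333: 15 + 0.4·8.3333 = 18.3333.
Δq = 17 − 8.3333 = 8.6667; wedge = 27 − 18.3333 = 8.6667.
Welfare loss = ½ × 8.6667 × 8.6667 = $37.56 thousand.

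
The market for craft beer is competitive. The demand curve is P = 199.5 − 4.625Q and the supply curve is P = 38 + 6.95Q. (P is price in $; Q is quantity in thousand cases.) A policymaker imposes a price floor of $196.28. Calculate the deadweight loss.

Competitive equilibrium: 199.5 − 4.625Q = 38 + 6.95Q → Q* = 13.9525, P* = 134.9698.
At the floor P = 196.28, quantity demanded = (199.5 − 196.28)/4.625 = 0.6962.
Sellers' marginal cost at Q' = 0.6962: 38 + 6.95·0.6962 = 42.8386.
ΔQ = 13.9525 − 0.6962 = 13.2563; wedge = 196.28 − 42.8386 = 153.4414.
Deadweight loss = ½ × 13.2563 × 153.4414 = $1017.03 thousand.

$1017.03 thousand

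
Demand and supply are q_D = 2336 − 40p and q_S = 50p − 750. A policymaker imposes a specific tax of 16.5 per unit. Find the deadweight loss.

3025

In inverse form: demand p = 58.4 − 0.025q, supply p = 15 + 0.02q.
Competitive equilibrium: 58.4 − 0.025q = 15 + 0.02q → q* = 964.4444, p* = 34.2889.
With the tax, the buyer price exceeds the seller price by 16.5: (58.4 − 0.025q) − (15 + 0.02q) = 16.5 → q' = 597.7778.
Δq = 964.4444 − 597.7778 = 366.6666; the wedge equals the tax, 16.5.
Deadweight loss = ½ × 366.6666 × 16.5 = 3025.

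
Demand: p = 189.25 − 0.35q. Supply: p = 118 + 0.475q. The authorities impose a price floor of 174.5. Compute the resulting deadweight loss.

Competitive equilibrium: 189.25 − 0.35q = 118 + 0.475q → q* = 86.3636, p* = 159.0227.
At the floor p = 174.5, quantity demanded = (189.25 − 174.5)/0.35 = 42.1429.
Sellers' marginal cost at q' = 42.1429: 118 + 0.475·42.1429 = 138.0179.
Δq = 86.3636 − 42.1429 = 44.2207; wedge = 174.5 − 138.0179 = 36.4821.
Welfare loss = ½ × 44.2207 × 36.4821 = 806.63.

806.63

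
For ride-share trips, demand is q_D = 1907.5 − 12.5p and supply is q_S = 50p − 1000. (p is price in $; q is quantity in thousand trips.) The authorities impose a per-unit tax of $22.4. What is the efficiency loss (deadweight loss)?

$2508.80 thousand

In inverse form: demand p = 152.6 − 0.08q, supply p = 20 + 0.02q.
Competitive equilibrium: 152.6 − 0.08q = 20 + 0.02q → q* = 1326, p* = 46.52.
With the tax, the buyer price exceeds the seller price by 22.4: (152.6 − 0.08q) − (20 + 0.02q) = 22.4 → q' = 1102.
Δq = 1326 − 1102 = 224; the wedge equals the tax, 22.4.
Welfare loss = ½ × 224 × 22.4 = $2508.80 thousand.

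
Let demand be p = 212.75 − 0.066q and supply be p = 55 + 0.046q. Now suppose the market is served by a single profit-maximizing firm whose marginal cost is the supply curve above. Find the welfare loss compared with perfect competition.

15273.50

Competitive equilibrium: 212.75 − 0.066q = 55 + 0.046q → q* = 1408.48214, p* = 119.79018.
Marginal revenue: MR = 212.75 − 0.132q. Set MR = MC: 212.75 − 0.132q = 55 + 0.046q → q_m = 886.23596.
Price p_m = 212.75 − 0.066·886.23596 = 154.25843; MC(q_m) = 55 + 0.046·886.23596 = 95.76685.
Competitive q* = 1408.48214, so Δq = 522.24618; wedge = 154.25843 − 95.76685 = 58.49158.
Welfare loss = ½ × 522.24618 × 58.49158 = 15273.50.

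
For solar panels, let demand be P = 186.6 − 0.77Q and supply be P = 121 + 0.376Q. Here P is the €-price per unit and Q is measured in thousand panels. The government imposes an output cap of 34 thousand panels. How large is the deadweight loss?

€309.54 thousand

Competitive equilibrium: 186.6 − 0.77Q = 121 + 0.376Q → Q* = 57.2426, P* = 142.5232.
At Q = 34: demand price = 186.6 − 0.77·34 = 160.42; supply price = 121 + 0.376·34 = 133.784.
ΔQ = 57.2426 − 34 = 23.2426; wedge = 160.42 − 133.784 = 26.636.
The triangle = ½ × 23.2426 × 26.636 = €309.54 thousand.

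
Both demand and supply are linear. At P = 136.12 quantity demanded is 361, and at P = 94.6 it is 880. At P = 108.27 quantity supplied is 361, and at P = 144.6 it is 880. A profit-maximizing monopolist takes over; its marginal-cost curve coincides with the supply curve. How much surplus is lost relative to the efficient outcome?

Demand slope = (94.6 − 136.12)/(880 − 361) = −0.08, so P = 165 − 0.08Q.
Supply slope = (144.6 − 108.27)/(880 − 361) = 0.07, so P = 83 + 0.07Q.
Competitive equilibrium: 165 − 0.08Q = 83 + 0.07Q → Q* = 546.66667, P* = 121.26667.
Marginal revenue: MR = 165 − 0.16Q. Set MR = MC: 165 − 0.16Q = 83 + 0.07Q → Q_m = 356.52174.
Price P_m = 165 − 0.08·356.52174 = 136.47826; MC(Q_m) = 83 + 0.07·356.52174 = 107.95652.
Competitive Q* = 546.66667, so ΔQ = 190.14493; wedge = 136.47826 − 107.95652 = 28.52174.
Deadweight loss = ½ × 190.14493 × 28.52174 = 2711.63.

2711.63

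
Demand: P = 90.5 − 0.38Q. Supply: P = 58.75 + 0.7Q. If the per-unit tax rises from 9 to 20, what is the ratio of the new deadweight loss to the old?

Competitive equilibrium: 90.5 − 0.38Q = 58.75 + 0.7Q → Q* = 29.3981, P* = 79.3287.
For a per-unit tax t: ΔQ = t/1.08, so DWL = ½·t·(t/1.08) = t²/2.16.
At t = 9: DWL = 37.5. At t = 20: DWL = 185.185.
Ratio = (20/9)² = 4.938.

4.938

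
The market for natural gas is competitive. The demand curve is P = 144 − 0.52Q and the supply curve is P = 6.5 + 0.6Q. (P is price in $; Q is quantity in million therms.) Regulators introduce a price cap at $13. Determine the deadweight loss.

$7016.43 million

Competitive equilibrium: 144 − 0.52Q = 6.5 + 0.6Q → Q* = 122.76786, P* = 80.16071.
At the ceiling P = 13, quantity supplied = (13 − 6.5)/0.6 = 10.83333.
Willingness to pay at Q' = 10.83333: 144 − 0.52·10.83333 = 138.36667.
ΔQ = 122.76786 − 10.83333 = 111.93453; wedge = 138.36667 − 13 = 125.36667.
DWL = ½ × 111.93453 × 125.36667 = $7016.43 million.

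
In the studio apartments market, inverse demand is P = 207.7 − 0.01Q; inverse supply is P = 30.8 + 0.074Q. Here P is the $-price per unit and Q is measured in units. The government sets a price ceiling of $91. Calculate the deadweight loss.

$70156.73

Competitive equilibrium: 207.7 − 0.01Q = 30.8 + 0.074Q → Q* = 2105.952381, P* = 186.640476.
At the ceiling P = 91, quantity supplied = (91 − 30.8)/0.074 = 813.513514.
Willingness to pay at Q' = 813.513514: 207.7 − 0.01·813.513514 = 199.564865.
ΔQ = 2105.952381 − 813.513514 = 1292.438867; wedge = 199.564865 − 91 = 108.564865.
Welfare loss = ½ × 1292.438867 × 108.564865 = $70156.73.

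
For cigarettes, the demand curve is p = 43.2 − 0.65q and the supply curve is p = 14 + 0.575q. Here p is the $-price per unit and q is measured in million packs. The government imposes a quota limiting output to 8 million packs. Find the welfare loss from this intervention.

$153.62 million

Competitive equilibrium: 43.2 − 0.65q = 14 + 0.575q → q* = 23.8367, p* = 27.7061.
At q = 8: demand price = 43.2 − 0.65·8 = 38; supply price = 14 + 0.575·8 = 18.6.
Δq = 23.8367 − 8 = 15.8367; wedge = 38 − 18.6 = 19.4.
Deadweight loss = ½ × 15.8367 × 19.4 = $153.62 million.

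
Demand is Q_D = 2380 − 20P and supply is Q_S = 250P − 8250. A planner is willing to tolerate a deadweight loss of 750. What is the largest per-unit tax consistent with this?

In inverse form: demand P = 119 − 0.05Q, supply P = 33 + 0.004Q.
Competitive equilibrium: 119 − 0.05Q = 33 + 0.004Q → Q* = 1592.5926, P* = 39.3704.
A tax t gives ΔQ = t/0.054 and wedge t, so DWL = t²/0.108.
t²/0.108 = 750 → t² = 81 → t = 9.

9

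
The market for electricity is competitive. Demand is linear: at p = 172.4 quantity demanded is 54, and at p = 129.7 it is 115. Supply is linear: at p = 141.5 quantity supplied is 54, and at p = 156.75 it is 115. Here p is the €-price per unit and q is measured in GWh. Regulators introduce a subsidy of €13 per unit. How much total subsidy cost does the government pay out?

Demand slope = (129.7 − 172.4)/(115 − 54) = −0.7, so p = 210.2 − 0.7q.
Supply slope = (156.75 − 141.5)/(115 − 54) = 0.25, so p = 128 + 0.25q.
Competitive equilibrium: 210.2 − 0.7q = 128 + 0.25q → q* = 86.5263, p* = 149.6316.
The subsidy lowers effective supply by 13: p = 115 + 0.25q.
New quantity: 210.2 − 0.7q = 115 + 0.25q → q' = 100.2105.
Total subsidy cost = 13 × 100.2105 = €1302.74.

€1302.74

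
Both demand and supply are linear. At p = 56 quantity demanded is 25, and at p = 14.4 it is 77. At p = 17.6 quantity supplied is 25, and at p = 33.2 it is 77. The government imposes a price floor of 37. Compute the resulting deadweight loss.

Demand slope = (14.4 − 56)/(77 − 25) = −0.8, so p = 76 − 0.8q.
Supply slope = (33.2 − 17.6)/(77 − 25) = 0.3, so p = 10.1 + 0.3q.
Competitive equilibrium: 76 − 0.8q = 10.1 + 0.3q → q* = 59.9091, p* = 28.0727.
At the floor p = 37, quantity demanded = (76 − 37)/0.8 = 48.75.
Sellers' marginal cost at q' = 48.75: 10.1 + 0.3·48.75 = 24.725.
Δq = 59.9091 − 48.75 = 11.1591; wedge = 37 − 24.725 = 12.275.
DWL = ½ × 11.1591 × 12.275 = 68.49.

68.49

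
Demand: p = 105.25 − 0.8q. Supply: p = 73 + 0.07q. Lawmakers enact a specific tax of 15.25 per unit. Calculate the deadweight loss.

Competitive equilibrium: 105.25 − 0.8q = 73 + 0.07q → q* = 37.069, p* = 75.5948.
With the tax, the buyer price exceeds the seller price by 15.25: (105.25 − 0.8q) − (73 + 0.07q) = 15.25 → q' = 19.5402.
Δq = 37.069 − 19.5402 = 17.5288; the wedge equals the tax, 15.25.
Welfare loss = ½ × 17.5288 × 15.25 = 133.66.

133.66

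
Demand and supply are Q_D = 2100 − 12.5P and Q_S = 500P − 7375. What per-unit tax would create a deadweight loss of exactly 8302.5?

In inverse form: demand P = 168 − 0.08Q, supply P = 14.75 + 0.002Q.
Competitive equilibrium: 168 − 0.08Q = 14.75 + 0.002Q → Q* = 1868.9024, P* = 18.4878.
A tax t gives ΔQ = t/0.082 and wedge t, so DWL = t²/0.164.
t²/0.164 = 8302.5 → t² = 1361.61 → t = 36.9.

36.9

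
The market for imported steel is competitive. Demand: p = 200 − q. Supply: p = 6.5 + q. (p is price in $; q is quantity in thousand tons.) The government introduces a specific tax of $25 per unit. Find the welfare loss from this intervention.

Competitive equilibrium: 200 − q = 6.5 + q → q* = 96.75, p* = 103.25.
With the tax, the buyer price exceeds the seller price by 25: (200 − q) − (6.5 + q) = 25 → q' = 84.25.
Δq = 96.75 − 84.25 = 12.5; the wedge equals the tax, 25.
Welfare loss = ½ × 12.5 × 25 = $156.25 thousand.

$156.25 thousand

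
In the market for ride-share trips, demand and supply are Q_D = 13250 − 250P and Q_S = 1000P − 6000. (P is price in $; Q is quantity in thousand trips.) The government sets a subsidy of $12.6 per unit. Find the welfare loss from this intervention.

$15876 thousand

In inverse form: demand P = 53 − 0.004Q, supply P = 6 + 0.001Q.
Competitive equilibrium: 53 − 0.004Q = 6 + 0.001Q → Q* = 9400, P* = 15.4.
The subsidy lowers effective supply by 12.6: P = 0.001Q − 6.6.
New quantity: 53 − 0.004Q = 0.001Q − 6.6 → Q' = 11920.
Overproduction ΔQ = 11920 − 9400 = 2520; wedge = subsidy = 12.6.
Deadweight loss = ½ × 2520 × 12.6 = $15876 thousand.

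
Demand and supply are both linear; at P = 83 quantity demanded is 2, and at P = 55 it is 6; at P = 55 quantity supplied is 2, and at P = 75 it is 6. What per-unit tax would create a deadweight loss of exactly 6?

Demand slope = (55 − 83)/(6 − 2) = −7, so P = 97 − 7Q.
Supply slope = (75 − 55)/(6 − 2) = 5, so P = 45 + 5Q.
Competitive equilibrium: 97 − 7Q = 45 + 5Q → Q* = 4.3333, P* = 66.6667.
A tax t gives ΔQ = t/12 and wedge t, so DWL = t²/24.
t²/24 = 6 → t² = 144 → t = 12.

12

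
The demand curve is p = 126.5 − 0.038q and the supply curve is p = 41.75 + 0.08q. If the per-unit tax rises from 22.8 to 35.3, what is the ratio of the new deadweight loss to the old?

Competitive equilibrium: 126.5 − 0.038q = 41.75 + 0.08q → q* = 718.2203, p* = 99.2076.
For a per-unit tax t: Δq = t/0.118, so DWL = ½·t·(t/0.118) = t²/0.236.
At t = 22.8: DWL = 2202.712. At t = 35.3: DWL = 5280.042.
Ratio = (35.3/22.8)² = 2.397.

2.397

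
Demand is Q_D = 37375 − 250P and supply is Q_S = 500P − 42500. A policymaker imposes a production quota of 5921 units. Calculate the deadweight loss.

69957.723

In inverse form: demand P = 149.5 − 0.004Q, supply P = 85 + 0.002Q.
Competitive equilibrium: 149.5 − 0.004Q = 85 + 0.002Q → Q* = 10750, P* = 106.5.
At Q = 5921: demand price = 149.5 − 0.004·5921 = 125.816; supply price = 85 + 0.002·5921 = 96.842.
ΔQ = 10750 − 5921 = 4829; wedge = 125.816 − 96.842 = 28.974.
Welfare loss = ½ × 4829 × 28.974 = 69957.723.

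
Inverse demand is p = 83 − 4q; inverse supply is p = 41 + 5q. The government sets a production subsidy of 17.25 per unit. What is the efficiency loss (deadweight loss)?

16.53

Competitive equilibrium: 83 − 4q = 41 + 5q → q* = 4.6667, p* = 64.3333.
The subsidy lowers effective supply by 17.25: p = 23.75 + 5q.
New quantity: 83 − 4q = 23.75 + 5q → q' = 6.5833.
Overproduction Δq = 6.5833 − 4.6667 = 1.9166; wedge = subsidy = 17.25.
Welfare loss = ½ × 1.9166 × 17.25 = 16.53.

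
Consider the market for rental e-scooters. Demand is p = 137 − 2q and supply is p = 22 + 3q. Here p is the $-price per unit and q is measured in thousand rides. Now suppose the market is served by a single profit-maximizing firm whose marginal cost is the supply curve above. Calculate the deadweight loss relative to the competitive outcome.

Competitive equilibrium: 137 − 2q = 22 + 3q → q* = 23, p* = 91.
Marginal revenue: MR = 137 − 4q. Set MR = MC: 137 − 4q = 22 + 3q → q_m = 16.4286.
Price p_m = 137 − 2·16.4286 = 104.1428; MC(q_m) = 22 + 3·16.4286 = 71.2858.
Competitive q* = 23, so Δq = 6.5714; wedge = 104.1428 − 71.2858 = 32.857.
The triangle = ½ × 6.5714 × 32.857 = $107.96 thousand.

$107.96 thousand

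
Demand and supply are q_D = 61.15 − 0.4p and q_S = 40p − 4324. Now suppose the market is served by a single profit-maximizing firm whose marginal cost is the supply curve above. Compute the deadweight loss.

98.26

In inverse form: demand p = 152.875 − 2.5q, supply p = 108.1 + 0.025q.
Competitive equilibrium: 152.875 − 2.5q = 108.1 + 0.025q → q* = 17.7327, p* = 108.5433.
Marginal revenue: MR = 152.875 − 5q. Set MR = MC: 152.875 − 5q = 108.1 + 0.025q → q_m = 8.9104.
Price p_m = 152.875 − 2.5·8.9104 = 130.599; MC(q_m) = 108.1 + 0.025·8.9104 = 108.3228.
Competitive q* = 17.7327, so Δq = 8.8223; wedge = 130.599 − 108.3228 = 22.2762.
Welfare loss = ½ × 8.8223 × 22.2762 = 98.26.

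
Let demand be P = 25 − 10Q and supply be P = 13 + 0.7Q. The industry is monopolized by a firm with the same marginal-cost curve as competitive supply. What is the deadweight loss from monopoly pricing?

Competitive equilibrium: 25 − 10Q = 13 + 0.7Q → Q* = 1.1215, P* = 13.785.
Marginal revenue: MR = 25 − 20Q. Set MR = MC: 25 − 20Q = 13 + 0.7Q → Q_m = 0.5797.
Price P_m = 25 − 10·0.5797 = 19.203; MC(Q_m) = 13 + 0.7·0.5797 = 13.4058.
Competitive Q* = 1.1215, so ΔQ = 0.5418; wedge = 19.203 − 13.4058 = 5.7972.
The triangle = ½ × 0.5418 × 5.7972 = 1.57.

1.57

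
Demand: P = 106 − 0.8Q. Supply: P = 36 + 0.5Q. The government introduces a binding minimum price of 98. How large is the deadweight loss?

Competitive equilibrium: 106 − 0.8Q = 36 + 0.5Q → Q* = 53.8462, P* = 62.9231.
At the floor P = 98, quantity demanded = (106 − 98)/0.8 = 10.
Sellers' marginal cost at Q' = 10: 36 + 0.5·10 = 41.
ΔQ = 53.8462 − 10 = 43.8462; wedge = 98 − 41 = 57.
The triangle = ½ × 43.8462 × 57 = 1249.62.

1249.62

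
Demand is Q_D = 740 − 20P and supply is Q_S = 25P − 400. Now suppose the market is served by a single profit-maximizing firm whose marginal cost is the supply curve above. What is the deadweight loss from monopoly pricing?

In inverse form: demand P = 37 − 0.05Q, supply P = 16 + 0.04Q.
Competitive equilibrium: 37 − 0.05Q = 16 + 0.04Q → Q* = 233.3333, P* = 25.3333.
Marginal revenue: MR = 37 − 0.1Q. Set MR = MC: 37 − 0.1Q = 16 + 0.04Q → Q_m = 150.
Price P_m = 37 − 0.05·150 = 29.5; MC(Q_m) = 16 + 0.04·150 = 22.
Competitive Q* = 233.3333, so ΔQ = 83.3333; wedge = 29.5 − 22 = 7.5.
Deadweight loss = ½ × 83.3333 × 7.5 = 312.50.

312.50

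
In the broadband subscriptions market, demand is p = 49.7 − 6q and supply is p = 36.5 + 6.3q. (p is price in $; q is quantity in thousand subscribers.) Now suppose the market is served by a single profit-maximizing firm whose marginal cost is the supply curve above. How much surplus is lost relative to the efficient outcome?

$0.76 thousand

Competitive equilibrium: 49.7 − 6q = 36.5 + 6.3q → q* = 1.0732, p* = 43.261.
Marginal revenue: MR = 49.7 − 12q. Set MR = MC: 49.7 − 12q = 36.5 + 6.3q → q_m = 0.7213.
Price p_m = 49.7 − 6·0.7213 = 45.3722; MC(q_m) = 36.5 + 6.3·0.7213 = 41.0442.
Competitive q* = 1.0732, so Δq = 0.3519; wedge = 45.3722 − 41.0442 = 4.328.
DWL = ½ × 0.3519 × 4.328 = $0.76 thousand.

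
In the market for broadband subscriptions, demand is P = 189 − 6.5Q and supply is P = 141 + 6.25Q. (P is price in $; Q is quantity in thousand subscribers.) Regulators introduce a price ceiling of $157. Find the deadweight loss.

$9.25 thousand

Competitive equilibrium: 189 − 6.5Q = 141 + 6.25Q → Q* = 3.7647, P* = 164.5294.
At the ceiling P = 157, quantity supplied = (157 − 141)/6.25 = 2.56.
Willingness to pay at Q' = 2.56: 189 − 6.5·2.56 = 172.36.
ΔQ = 3.7647 − 2.56 = 1.2047; wedge = 172.36 − 157 = 15.36.
Deadweight loss = ½ × 1.2047 × 15.36 = $9.25 thousand.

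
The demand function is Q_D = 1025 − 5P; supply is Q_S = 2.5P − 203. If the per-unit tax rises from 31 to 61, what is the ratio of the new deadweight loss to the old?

In inverse form: demand P = 205 − 0.2Q, supply P = 81.2 + 0.4Q.
Competitive equilibrium: 205 − 0.2Q = 81.2 + 0.4Q → Q* = 206.3333, P* = 163.7333.
For a per-unit tax t: ΔQ = t/0.6, so DWL = ½·t·(t/0.6) = t²/1.2.
At t = 31: DWL = 800.833. At t = 61: DWL = 3100.833.
Ratio = (61/31)² = 3.872.

3.872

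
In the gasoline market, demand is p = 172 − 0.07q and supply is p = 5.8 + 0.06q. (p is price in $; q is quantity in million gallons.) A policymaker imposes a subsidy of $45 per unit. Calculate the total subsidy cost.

Competitive equilibrium: 172 − 0.07q = 5.8 + 0.06q → q* = 1278.4615, p* = 82.5077.
The subsidy lowers effective supply by 45: p = 0.06q − 39.2.
New quantity: 172 − 0.07q = 0.06q − 39.2 → q' = 1624.6154.
Total subsidy cost = 45 × 1624.6154 = $73107.69 million.

$73107.69 million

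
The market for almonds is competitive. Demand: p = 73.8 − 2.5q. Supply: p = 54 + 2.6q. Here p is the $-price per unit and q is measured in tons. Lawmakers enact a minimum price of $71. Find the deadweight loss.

Competitive equilibrium: 73.8 − 2.5q = 54 + 2.6q → q* = 3.8824, p* = 64.0941.
At the floor p = 71, quantity demanded = (73.8 − 71)/2.5 = 1.12.
Sellers' marginal cost at q' = 1.12: 54 + 2.6·1.12 = 56.912.
Δq = 3.8824 − 1.12 = 2.7624; wedge = 71 − 56.912 = 14.088.
DWL = ½ × 2.7624 × 14.088 = $19.46.

$19.46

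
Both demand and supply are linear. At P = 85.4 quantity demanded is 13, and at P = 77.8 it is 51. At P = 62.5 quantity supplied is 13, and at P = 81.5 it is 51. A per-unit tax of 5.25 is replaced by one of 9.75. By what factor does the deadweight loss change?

Demand slope = (77.8 − 85.4)/(51 − 13) = −0.2, so P = 88 − 0.2Q.
Supply slope = (81.5 − 62.5)/(51 − 13) = 0.5, so P = 56 + 0.5Q.
Competitive equilibrium: 88 − 0.2Q = 56 + 0.5Q → Q* = 45.7143, P* = 78.8571.
For a per-unit tax t: ΔQ = t/0.7, so DWL = ½·t·(t/0.7) = t²/1.4.
At t = 5.25: DWL = 19.6875. At t = 9.75: DWL = 67.902.
Ratio = (9.75/5.25)² = 3.449.

3.449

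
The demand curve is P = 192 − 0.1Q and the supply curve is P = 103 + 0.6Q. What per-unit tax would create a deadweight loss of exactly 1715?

Competitive equilibrium: 192 − 0.1Q = 103 + 0.6Q → Q* = 127.1429, P* = 179.2857.
A tax t gives ΔQ = t/0.7 and wedge t, so DWL = t²/1.4.
t²/1.4 = 1715 → t² = 2401 → t = 49.

49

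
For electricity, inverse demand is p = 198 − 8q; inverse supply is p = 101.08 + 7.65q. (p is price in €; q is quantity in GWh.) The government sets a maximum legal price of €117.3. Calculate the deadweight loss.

Competitive equilibrium: 198 − 8q = 101.08 + 7.65q → q* = 6.193, p* = 148.4562.
At the ceiling p = 117.3, quantity supplied = (117.3 − 101.08)/7.65 = 2.1203.
Willingness to pay at q' = 2.1203: 198 − 8·2.1203 = 181.0376.
Δq = 6.193 − 2.1203 = 4.0727; wedge = 181.0376 − 117.3 = 63.7376.
Deadweight loss = ½ × 4.0727 × 63.7376 = €129.79.

€129.79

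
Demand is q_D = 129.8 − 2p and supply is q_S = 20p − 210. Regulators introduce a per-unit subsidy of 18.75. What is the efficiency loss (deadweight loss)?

319.60

In inverse form: demand p = 64.9 − 0.5q, supply p = 10.5 + 0.05q.
Competitive equilibrium: 64.9 − 0.5q = 10.5 + 0.05q → q* = 98.9091, p* = 15.4455.
The subsidy lowers effective supply by 18.75: p = 0.05q − 8.25.
New quantity: 64.9 − 0.5q = 0.05q − 8.25 → q' = 133.
Overproduction Δq = 133 − 98.9091 = 34.0909; wedge = subsidy = 18.75.
The triangle = ½ × 34.0909 × 18.75 = 319.60.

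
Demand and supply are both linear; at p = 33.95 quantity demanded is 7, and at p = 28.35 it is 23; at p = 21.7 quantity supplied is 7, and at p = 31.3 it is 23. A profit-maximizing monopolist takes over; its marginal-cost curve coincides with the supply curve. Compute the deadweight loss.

13.63

Demand slope = (28.35 − 33.95)/(23 − 7) = −0.35, so p = 36.4 − 0.35q.
Supply slope = (31.3 − 21.7)/(23 − 7) = 0.6, so p = 17.5 + 0.6q.
Competitive equilibrium: 36.4 − 0.35q = 17.5 + 0.6q → q* = 19.8947, p* = 29.4368.
Marginal revenue: MR = 36.4 − 0.7q. Set MR = MC: 36.4 − 0.7q = 17.5 + 0.6q → q_m = 14.5385.
Price p_m = 36.4 − 0.35·14.5385 = 31.3115; MC(q_m) = 17.5 + 0.6·14.5385 = 26.2231.
Competitive q* = 19.8947, so Δq = 5.3562; wedge = 31.3115 − 26.2231 = 5.0884.
DWL = ½ × 5.3562 × 5.0884 = 13.63.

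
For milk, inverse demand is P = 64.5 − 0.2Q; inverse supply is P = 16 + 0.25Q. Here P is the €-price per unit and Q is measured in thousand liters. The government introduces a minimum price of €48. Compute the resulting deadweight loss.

€143.77 thousand

Competitive equilibrium: 64.5 − 0.2Q = 16 + 0.25Q → Q* = 107.7778, P* = 42.9444.
At the floor P = 48, quantity demanded = (64.5 − 48)/0.2 = 82.5.
Sellers' marginal cost at Q' = 82.5: 16 + 0.25·82.5 = 36.625.
ΔQ = 107.7778 − 82.5 = 25.2778; wedge = 48 − 36.625 = 11.375.
Welfare loss = ½ × 25.2778 × 11.375 = €143.77 thousand.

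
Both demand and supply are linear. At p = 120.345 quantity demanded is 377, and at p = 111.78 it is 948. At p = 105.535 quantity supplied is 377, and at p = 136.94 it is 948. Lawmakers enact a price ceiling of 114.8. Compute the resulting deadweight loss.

Demand slope = (111.78 − 120.345)/(948 − 377) = −0.015, so p = 126 − 0.015q.
Supply slope = (136.94 − 105.535)/(948 − 377) = 0.055, so p = 84.8 + 0.055q.
Competitive equilibrium: 126 − 0.015q = 84.8 + 0.055q → q* = 588.5714, p* = 117.1714.
At the ceiling p = 114.8, quantity supplied = (114.8 − 84.8)/0.055 = 545.4545.
Willingness to pay at q' = 545.4545: 126 − 0.015·545.4545 = 117.8182.
Δq = 588.5714 − 545.4545 = 43.1169; wedge = 117.8182 − 114.8 = 3.0182.
Welfare loss = ½ × 43.1169 × 3.0182 = 65.07.

65.07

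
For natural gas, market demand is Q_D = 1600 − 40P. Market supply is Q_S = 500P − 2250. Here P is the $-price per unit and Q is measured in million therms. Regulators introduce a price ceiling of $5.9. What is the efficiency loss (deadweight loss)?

In inverse form: demand P = 40 − 0.025Q, supply P = 4.5 + 0.002Q.
Competitive equilibrium: 40 − 0.025Q = 4.5 + 0.002Q → Q* = 1314.8148, P* = 7.1296.
At the ceiling P = 5.9, quantity supplied = (5.9 − 4.5)/0.002 = 700.
Willingness to pay at Q' = 700: 40 − 0.025·700 = 22.5.
ΔQ = 1314.8148 − 700 = 614.8148; wedge = 22.5 − 5.9 = 16.6.
Deadweight loss = ½ × 614.8148 × 16.6 = $5102.96 million.

$5102.96 million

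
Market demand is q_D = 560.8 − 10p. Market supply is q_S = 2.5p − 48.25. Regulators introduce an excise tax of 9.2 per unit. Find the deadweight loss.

In inverse form: demand p = 56.08 − 0.1q, supply p = 19.3 + 0.4q.
Competitive equilibrium: 56.08 − 0.1q = 19.3 + 0.4q → q* = 73.56, p* = 48.724.
With the tax, the buyer price exceeds the seller price by 9.2: (56.08 − 0.1q) − (19.3 + 0.4q) = 9.2 → q' = 55.16.
Δq = 73.56 − 55.16 = 18.4; the wedge equals the tax, 9.2.
Deadweight loss = ½ × 18.4 × 9.2 = 84.64.

84.64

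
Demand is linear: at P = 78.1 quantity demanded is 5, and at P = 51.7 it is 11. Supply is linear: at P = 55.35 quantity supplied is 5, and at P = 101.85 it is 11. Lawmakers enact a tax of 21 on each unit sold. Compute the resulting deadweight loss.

18.15

Demand slope = (51.7 − 78.1)/(11 − 5) = −4.4, so P = 100.1 − 4.4Q.
Supply slope = (101.85 − 55.35)/(11 − 5) = 7.75, so P = 16.6 + 7.75Q.
Competitive equilibrium: 100.1 − 4.4Q = 16.6 + 7.75Q → Q* = 6.8724, P* = 69.8613.
With the tax, the buyer price exceeds the seller price by 21: (100.1 − 4.4Q) − (16.6 + 7.75Q) = 21 → Q' = 5.144.
ΔQ = 6.8724 − 5.144 = 1.7284; the wedge equals the tax, 21.
DWL = ½ × 1.7284 × 21 = 18.15.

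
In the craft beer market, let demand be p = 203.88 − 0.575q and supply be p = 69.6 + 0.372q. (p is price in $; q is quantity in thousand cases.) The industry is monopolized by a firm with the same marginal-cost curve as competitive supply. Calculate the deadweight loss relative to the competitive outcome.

Competitive equilibrium: 203.88 − 0.575q = 69.6 + 0.372q → q* = 141.7951, p* = 122.3478.
Marginal revenue: MR = 203.88 − 1.15q. Set MR = MC: 203.88 − 1.15q = 69.6 + 0.372q → q_m = 88.226.
Price p_m = 203.88 − 0.575·88.226 = 153.1501; MC(q_m) = 69.6 + 0.372·88.226 = 102.4201.
Competitive q* = 141.7951, so Δq = 53.5691; wedge = 153.1501 − 102.4201 = 50.73.
DWL = ½ × 53.5691 × 50.73 = $1358.78 thousand.

$1358.78 thousand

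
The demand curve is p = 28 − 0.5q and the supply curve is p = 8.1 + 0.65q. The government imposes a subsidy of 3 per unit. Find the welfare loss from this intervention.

Competitive equilibrium: 28 − 0.5q = 8.1 + 0.65q → q* = 17.3043, p* = 19.3478.
The subsidy lowers effective supply by 3: p = 5.1 + 0.65q.
New quantity: 28 − 0.5q = 5.1 + 0.65q → q' = 19.913.
Overproduction Δq = 19.913 − 17.3043 = 2.6087; wedge = subsidy = 3.
The triangle = ½ × 2.6087 × 3 = 3.91.

3.91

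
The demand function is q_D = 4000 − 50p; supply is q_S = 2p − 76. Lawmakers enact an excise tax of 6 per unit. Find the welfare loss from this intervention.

In inverse form: demand p = 80 − 0.02q, supply p = 38 + 0.5q.
Competitive equilibrium: 80 − 0.02q = 38 + 0.5q → q* = 80.7692, p* = 78.3846.
With the tax, the buyer price exceeds the seller price by 6: (80 − 0.02q) − (38 + 0.5q) = 6 → q' = 69.2308.
Δq = 80.7692 − 69.2308 = 11.5384; the wedge equals the tax, 6.
The triangle = ½ × 11.5384 × 6 = 34.62.

34.62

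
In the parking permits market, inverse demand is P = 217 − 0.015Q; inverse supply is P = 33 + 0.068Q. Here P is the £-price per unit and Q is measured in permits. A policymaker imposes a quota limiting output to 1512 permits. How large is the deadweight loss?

Competitive equilibrium: 217 − 0.015Q = 33 + 0.068Q → Q* = 2216.8675, P* = 183.747.
At Q = 1512: demand price = 217 − 0.015·1512 = 194.32; supply price = 33 + 0.068·1512 = 135.816.
ΔQ = 2216.8675 − 1512 = 704.8675; wedge = 194.32 − 135.816 = 58.504.
Deadweight loss = ½ × 704.8675 × 58.504 = £20618.78.

£20618.78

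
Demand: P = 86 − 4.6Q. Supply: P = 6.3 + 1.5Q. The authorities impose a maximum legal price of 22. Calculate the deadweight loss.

Competitive equilibrium: 86 − 4.6Q = 6.3 + 1.5Q → Q* = 13.0656, P* = 25.8984.
At the ceiling P = 22, quantity supplied = (22 − 6.3)/1.5 = 10.4667.
Willingness to pay at Q' = 10.4667: 86 − 4.6·10.4667 = 37.8532.
ΔQ = 13.0656 − 10.4667 = 2.5989; wedge = 37.8532 − 22 = 15.8532.
The triangle = ½ × 2.5989 × 15.8532 = 20.60.

20.60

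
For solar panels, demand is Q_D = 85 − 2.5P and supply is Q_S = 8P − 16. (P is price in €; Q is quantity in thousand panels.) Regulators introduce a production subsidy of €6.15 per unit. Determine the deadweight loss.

€36.02 thousand

In inverse form: demand P = 34 − 0.4Q, supply P = 2 + 0.125Q.
Competitive equilibrium: 34 − 0.4Q = 2 + 0.125Q → Q* = 60.9524, P* = 9.619.
The subsidy lowers effective supply by 6.15: P = 0.125Q − 4.15.
New quantity: 34 − 0.4Q = 0.125Q − 4.15 → Q' = 72.6667.
Overproduction ΔQ = 72.6667 − 60.9524 = 11.7143; wedge = subsidy = 6.15.
Welfare loss = ½ × 11.7143 × 6.15 = €36.02 thousand.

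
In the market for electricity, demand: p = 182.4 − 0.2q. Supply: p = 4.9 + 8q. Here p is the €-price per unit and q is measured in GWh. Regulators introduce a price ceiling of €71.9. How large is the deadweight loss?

€722.13

Competitive equilibrium: 182.4 − 0.2q = 4.9 + 8q → q* = 21.64634, p* = 178.07073.
At the ceiling p = 71.9, quantity supplied = (71.9 − 4.9)/8 = 8.375.
Willingness to pay at q' = 8.375: 182.4 − 0.2·8.375 = 180.725.
Δq = 21.64634 − 8.375 = 13.27134; wedge = 180.725 − 71.9 = 108.825.
The triangle = ½ × 13.27134 × 108.825 = €722.13.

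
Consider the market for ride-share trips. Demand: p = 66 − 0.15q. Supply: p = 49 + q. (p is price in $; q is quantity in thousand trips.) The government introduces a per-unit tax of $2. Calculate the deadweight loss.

Competitive equilibrium: 66 − 0.15q = 49 + q → q* = 14.7826, p* = 63.7826.
With the tax, the buyer price exceeds the seller price by 2: (66 − 0.15q) − (49 + q) = 2 → q' = 13.0435.
Δq = 14.7826 − 13.0435 = 1.7391; the wedge equals the tax, 2.
The triangle = ½ × 1.7391 × 2 = $1.74 thousand.

$1.74 thousand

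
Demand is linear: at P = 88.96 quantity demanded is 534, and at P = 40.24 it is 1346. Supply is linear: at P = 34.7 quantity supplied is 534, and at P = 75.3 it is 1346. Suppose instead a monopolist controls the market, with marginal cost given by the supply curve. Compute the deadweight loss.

7230.01

Demand slope = (40.24 − 88.96)/(1346 − 534) = −0.06, so P = 121 − 0.06Q.
Supply slope = (75.3 − 34.7)/(1346 − 534) = 0.05, so P = 8 + 0.05Q.
Competitive equilibrium: 121 − 0.06Q = 8 + 0.05Q → Q* = 1027.27273, P* = 59.36364.
Marginal revenue: MR = 121 − 0.12Q. Set MR = MC: 121 − 0.12Q = 8 + 0.05Q → Q_m = 664.70588.
Price P_m = 121 − 0.06·664.70588 = 81.11765; MC(Q_m) = 8 + 0.05·664.70588 = 41.23529.
Competitive Q* = 1027.27273, so ΔQ = 362.56685; wedge = 81.11765 − 41.23529 = 39.88236.
Deadweight loss = ½ × 362.56685 × 39.88236 = 7230.01.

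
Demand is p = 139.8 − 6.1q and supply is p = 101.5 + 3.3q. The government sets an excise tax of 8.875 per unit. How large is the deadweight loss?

4.19

Competitive equilibrium: 139.8 − 6.1q = 101.5 + 3.3q → q* = 4.0745, p* = 114.9457.
With the tax, the buyer price exceeds the seller price by 8.875: (139.8 − 6.1q) − (101.5 + 3.3q) = 8.875 → q' = 3.1303.
Δq = 4.0745 − 3.1303 = 0.9442; the wedge equals the tax, 8.875.
Welfare loss = ½ × 0.9442 × 8.875 = 4.19.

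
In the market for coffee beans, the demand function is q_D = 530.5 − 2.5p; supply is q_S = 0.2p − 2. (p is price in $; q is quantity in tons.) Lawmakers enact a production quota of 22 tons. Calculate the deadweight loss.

In inverse form: demand p = 212.2 − 0.4q, supply p = 10 + 5q.
Competitive equilibrium: 212.2 − 0.4q = 10 + 5q → q* = 37.4444, p* = 197.2222.
At q = 22: demand price = 212.2 − 0.4·22 = 203.4; supply price = 10 + 5·22 = 120.
Δq = 37.4444 − 22 = 15.4444; wedge = 203.4 − 120 = 83.4.
Welfare loss = ½ × 15.4444 × 83.4 = $644.03.

$644.03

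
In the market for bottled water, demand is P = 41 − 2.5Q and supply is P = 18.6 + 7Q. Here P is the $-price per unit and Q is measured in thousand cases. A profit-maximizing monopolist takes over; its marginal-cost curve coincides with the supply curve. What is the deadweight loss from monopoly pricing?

$1.15 thousand

Competitive equilibrium: 41 − 2.5Q = 18.6 + 7Q → Q* = 2.3579, P* = 35.1053.
Marginal revenue: MR = 41 − 5Q. Set MR = MC: 41 − 5Q = 18.6 + 7Q → Q_m = 1.8667.
Price P_m = 41 − 2.5·1.8667 = 36.3333; MC(Q_m) = 18.6 + 7·1.8667 = 31.6669.
Competitive Q* = 2.3579, so ΔQ = 0.4912; wedge = 36.3333 − 31.6669 = 4.6664.
Welfare loss = ½ × 0.4912 × 4.6664 = $1.15 thousand.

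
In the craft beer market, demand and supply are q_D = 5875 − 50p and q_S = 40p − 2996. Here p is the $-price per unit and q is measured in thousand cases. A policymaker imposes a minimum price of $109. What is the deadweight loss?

In inverse form: demand p = 117.5 − 0.02q, supply p = 74.9 + 0.025q.
Competitive equilibrium: 117.5 − 0.02q = 74.9 + 0.025q → q* = 946.6667, p* = 98.5667.
At the floor p = 109, quantity demanded = (117.5 − 109)/0.02 = 425.
Sellers' marginal cost at q' = 425: 74.9 + 0.025·425 = 85.525.
Δq = 946.6667 − 425 = 521.6667; wedge = 109 − 85.525 = 23.475.
Welfare loss = ½ × 521.6667 × 23.475 = $6123.06 thousand.

$6123.06 thousand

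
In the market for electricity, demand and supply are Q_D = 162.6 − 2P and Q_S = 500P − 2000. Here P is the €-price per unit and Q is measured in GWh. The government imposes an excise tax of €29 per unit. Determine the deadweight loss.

In inverse form: demand P = 81.3 − 0.5Q, supply P = 4 + 0.002Q.
Competitive equilibrium: 81.3 − 0.5Q = 4 + 0.002Q → Q* = 153.9841, P* = 4.308.
With the tax, the buyer price exceeds the seller price by 29: (81.3 − 0.5Q) − (4 + 0.002Q) = 29 → Q' = 96.2151.
ΔQ = 153.9841 − 96.2151 = 57.769; the wedge equals the tax, 29.
Welfare loss = ½ × 57.769 × 29 = €837.65.

€837.65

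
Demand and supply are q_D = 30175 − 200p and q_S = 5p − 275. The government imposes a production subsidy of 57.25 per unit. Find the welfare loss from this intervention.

7994.05

In inverse form: demand p = 150.875 − 0.005q, supply p = 55 + 0.2q.
Competitive equilibrium: 150.875 − 0.005q = 55 + 0.2q → q* = 467.68293, p* = 148.53659.
The subsidy lowers effective supply by 57.25: p = 0.2q − 2.25.
New quantity: 150.875 − 0.005q = 0.2q − 2.25 → q' = 746.95122.
Overproduction Δq = 746.95122 − 467.68293 = 279.26829; wedge = subsidy = 57.25.
Deadweight loss = ½ × 279.26829 × 57.25 = 7994.05.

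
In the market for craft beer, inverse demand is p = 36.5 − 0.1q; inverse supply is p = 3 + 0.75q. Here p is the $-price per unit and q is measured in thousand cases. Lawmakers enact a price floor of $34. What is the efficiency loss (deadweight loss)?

$88.27 thousand

Competitive equilibrium: 36.5 − 0.1q = 3 + 0.75q → q* = 39.4118, p* = 32.5588.
At the floor p = 34, quantity demanded = (36.5 − 34)/0.1 = 25.
Sellers' marginal cost at q' = 25: 3 + 0.75·25 = 21.75.
Δq = 39.4118 − 25 = 14.4118; wedge = 34 − 21.75 = 12.25.
Welfare loss = ½ × 14.4118 × 12.25 = $88.27 thousand.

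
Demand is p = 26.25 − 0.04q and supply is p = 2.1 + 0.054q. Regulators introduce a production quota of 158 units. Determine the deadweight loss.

Competitive equilibrium: 26.25 − 0.04q = 2.1 + 0.054q → q* = 256.9149, p* = 15.9734.
At q = 158: demand price = 26.25 − 0.04·158 = 19.93; supply price = 2.1 + 0.054·158 = 10.632.
Δq = 256.9149 − 158 = 98.9149; wedge = 19.93 − 10.632 = 9.298.
DWL = ½ × 98.9149 × 9.298 = 459.86.

459.86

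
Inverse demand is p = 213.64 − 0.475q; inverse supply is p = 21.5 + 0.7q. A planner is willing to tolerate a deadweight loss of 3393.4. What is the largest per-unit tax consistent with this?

89.3

Competitive equilibrium: 213.64 − 0.475q = 21.5 + 0.7q → q* = 163.5234, p* = 135.9664.
A tax t gives Δq = t/1.175 and wedge t, so DWL = t²/2.35.
t²/2.35 = 3393.4 → t² = 7974.49 → t = 89.3.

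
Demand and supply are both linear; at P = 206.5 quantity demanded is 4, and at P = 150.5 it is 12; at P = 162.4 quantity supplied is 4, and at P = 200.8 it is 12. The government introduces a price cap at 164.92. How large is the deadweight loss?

60.88

Demand slope = (150.5 − 206.5)/(12 − 4) = −7, so P = 234.5 − 7Q.
Supply slope = (200.8 − 162.4)/(12 − 4) = 4.8, so P = 143.2 + 4.8Q.
Competitive equilibrium: 234.5 − 7Q = 143.2 + 4.8Q → Q* = 7.7373, P* = 180.339.
At the ceiling P = 164.92, quantity supplied = (164.92 − 143.2)/4.8 = 4.525.
Willingness to pay at Q' = 4.525: 234.5 − 7·4.525 = 202.825.
ΔQ = 7.7373 − 4.525 = 3.2123; wedge = 202.825 − 164.92 = 37.905.
Welfare loss = ½ × 3.2123 × 37.905 = 60.88.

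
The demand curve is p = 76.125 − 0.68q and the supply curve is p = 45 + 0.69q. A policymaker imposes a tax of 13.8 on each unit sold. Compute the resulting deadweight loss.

69.50

Competitive equilibrium: 76.125 − 0.68q = 45 + 0.69q → q* = 22.719, p* = 60.6761.
With the tax, the buyer price exceeds the seller price by 13.8: (76.125 − 0.68q) − (45 + 0.69q) = 13.8 → q' = 12.646.
Δq = 22.719 − 12.646 = 10.073; the wedge equals the tax, 13.8.
DWL = ½ × 10.073 × 13.8 = 69.50.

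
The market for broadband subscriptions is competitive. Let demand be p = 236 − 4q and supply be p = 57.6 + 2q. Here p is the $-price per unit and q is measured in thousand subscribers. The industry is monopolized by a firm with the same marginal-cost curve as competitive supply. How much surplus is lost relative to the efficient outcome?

$424.35 thousand

Competitive equilibrium: 236 − 4q = 57.6 + 2q → q* = 29.7333, p* = 117.0667.
Marginal revenue: MR = 236 − 8q. Set MR = MC: 236 − 8q = 57.6 + 2q → q_m = 17.84.
Price p_m = 236 − 4·17.84 = 164.64; MC(q_m) = 57.6 + 2·17.84 = 93.28.
Competitive q* = 29.7333, so Δq = 11.8933; wedge = 164.64 − 93.28 = 71.36.
Deadweight loss = ½ × 11.8933 × 71.36 = $424.35 thousand.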